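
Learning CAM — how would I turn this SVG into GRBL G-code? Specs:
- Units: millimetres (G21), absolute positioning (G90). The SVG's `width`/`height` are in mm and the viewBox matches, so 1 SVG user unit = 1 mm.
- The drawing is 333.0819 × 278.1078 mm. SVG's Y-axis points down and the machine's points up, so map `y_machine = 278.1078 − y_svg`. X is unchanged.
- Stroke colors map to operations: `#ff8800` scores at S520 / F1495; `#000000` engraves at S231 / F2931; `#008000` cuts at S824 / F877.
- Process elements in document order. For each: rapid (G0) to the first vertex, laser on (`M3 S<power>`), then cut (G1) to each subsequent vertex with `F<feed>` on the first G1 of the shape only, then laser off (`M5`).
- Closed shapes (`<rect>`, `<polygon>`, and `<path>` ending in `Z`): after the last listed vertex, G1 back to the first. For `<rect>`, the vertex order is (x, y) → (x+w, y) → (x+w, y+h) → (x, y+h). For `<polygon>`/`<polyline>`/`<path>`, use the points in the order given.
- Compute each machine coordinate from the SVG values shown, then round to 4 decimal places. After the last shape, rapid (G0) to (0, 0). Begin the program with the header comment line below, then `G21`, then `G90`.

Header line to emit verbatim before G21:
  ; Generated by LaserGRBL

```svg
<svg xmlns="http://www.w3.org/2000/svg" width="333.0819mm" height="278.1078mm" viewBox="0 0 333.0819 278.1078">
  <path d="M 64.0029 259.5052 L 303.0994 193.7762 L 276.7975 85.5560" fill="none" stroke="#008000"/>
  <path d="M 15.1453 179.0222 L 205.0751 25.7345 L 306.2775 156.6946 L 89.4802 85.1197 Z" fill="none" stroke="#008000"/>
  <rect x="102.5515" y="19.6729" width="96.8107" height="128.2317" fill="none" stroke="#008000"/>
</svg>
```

Since the viewBox matches the mm dimensions, user units are millimetres directly. The only transform is the Y-flip y_m = 278.1078 − y_svg.

Shape 1 is a open polyline drawn with `<path>`. Its stroke #008000 means cut at S824, F877. After flipping Y the toolpath is (64.0029,18.6026) → (303.0994,84.3316) → (276.7975,192.5518).

Shape 2 is a closed polygon drawn with `<path>`. Its stroke #008000 means cut at S824, F877. After flipping Y the toolpath is (15.1453,99.0856) → (205.0751,252.3733) → (306.2775,121.4132) → (89.4802,192.9881) → (15.1453,99.0856), returning to the start.

Shape 3 is a rectangle drawn with `<rect>`. Its stroke #008000 means cut at S824, F877. After flipping Y the toolpath is (102.5515,258.4349) → (199.3622,258.4349) → (199.3622,130.2032) → (102.5515,130.2032) → (102.5515,258.4349), returning to the start.

; Generated by LaserGRBL
G21
G90
G0 X64.0029 Y18.6026
M3 S824
G1 X303.0994 Y84.3316 F877
G1 X276.7975 Y192.5518
M5
G0 X15.1453 Y99.0856
M3 S824
G1 X205.0751 Y252.3733 F877
G1 X306.2775 Y121.4132
G1 X89.4802 Y192.9881
G1 X15.1453 Y99.0856
M5
G0 X102.5515 Y258.4349
M3 S824
G1 X199.3622 Y258.4349 F877
G1 X199.3622 Y130.2032
G1 X102.5515 Y130.2032
G1 X102.5515 Y258.4349
M5
G0 X0.0000 Y0.0000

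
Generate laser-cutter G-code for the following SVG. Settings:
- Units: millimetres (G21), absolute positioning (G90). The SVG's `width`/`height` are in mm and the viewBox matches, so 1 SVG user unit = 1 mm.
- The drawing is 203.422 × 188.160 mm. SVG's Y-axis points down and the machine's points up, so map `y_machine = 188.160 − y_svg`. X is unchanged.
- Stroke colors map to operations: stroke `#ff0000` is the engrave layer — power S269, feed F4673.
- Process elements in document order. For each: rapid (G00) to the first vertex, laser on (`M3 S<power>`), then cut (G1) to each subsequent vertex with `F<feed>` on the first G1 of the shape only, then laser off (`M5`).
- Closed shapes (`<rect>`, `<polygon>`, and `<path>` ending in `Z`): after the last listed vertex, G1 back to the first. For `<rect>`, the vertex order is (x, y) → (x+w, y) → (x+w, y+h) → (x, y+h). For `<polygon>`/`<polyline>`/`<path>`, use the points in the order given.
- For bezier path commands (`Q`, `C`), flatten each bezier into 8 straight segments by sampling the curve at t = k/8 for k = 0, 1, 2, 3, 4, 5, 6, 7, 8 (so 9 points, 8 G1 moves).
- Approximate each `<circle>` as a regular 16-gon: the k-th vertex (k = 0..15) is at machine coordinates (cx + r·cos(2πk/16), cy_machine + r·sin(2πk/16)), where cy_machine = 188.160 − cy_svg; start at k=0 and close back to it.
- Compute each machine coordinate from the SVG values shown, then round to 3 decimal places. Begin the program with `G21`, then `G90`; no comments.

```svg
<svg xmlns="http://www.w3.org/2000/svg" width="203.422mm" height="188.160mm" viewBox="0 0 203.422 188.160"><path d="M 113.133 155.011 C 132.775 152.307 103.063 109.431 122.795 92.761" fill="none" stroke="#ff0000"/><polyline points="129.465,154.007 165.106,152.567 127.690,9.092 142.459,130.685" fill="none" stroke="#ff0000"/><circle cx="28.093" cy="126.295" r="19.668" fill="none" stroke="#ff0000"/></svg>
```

Since the viewBox matches the mm dimensions, user units are millimetres directly. The only transform is the Y-flip y_m = 188.160 − y_svg.

Shape 1 is a cubic bezier drawn with `<path>`. Its stroke #ff0000 means engrave at S269, F4673. After flipping Y the toolpath is (113.133,33.149) → (118.378,35.916) → (120.154,41.672) → (119.619,49.638) → (117.930,59.037) → (116.246,69.090) → (115.723,79.020) → (117.520,88.049) → (122.795,95.399).

Shape 2 is a open polyline drawn with `<polyline>`. Its stroke #ff0000 means engrave at S269, F4673. After flipping Y the toolpath is (129.465,34.153) → (165.106,35.593) → (127.690,179.068) → (142.459,57.475).

Shape 3 is a circle drawn with `<circle>`. Its stroke #ff0000 means engrave at S269, F4673. After flipping Y the toolpath is (47.761,61.865) → (46.264,69.392) → (42.000,75.772) → (35.620,80.036) → (28.093,81.533) → (20.566,80.036) → (14.186,75.772) → (9.922,69.392) → (8.425,61.865) → (9.922,54.338) → (14.186,47.958) → (20.566,43.694) → (28.093,42.197) → (35.620,43.694) → (42.000,47.958) → (46.264,54.338) → (47.761,61.865), returning to the start.

G21
G90
G00 X113.133 Y33.149
M3 S269
G1 X118.378 Y35.916 F4673
G1 X120.154 Y41.672
G1 X119.619 Y49.638
G1 X117.930 Y59.037
G1 X116.246 Y69.090
G1 X115.723 Y79.020
G1 X117.520 Y88.049
G1 X122.795 Y95.399
M5
G00 X129.465 Y34.153
M3 S269
G1 X165.106 Y35.593 F4673
G1 X127.690 Y179.068
G1 X142.459 Y57.475
M5
G00 X47.761 Y61.865
M3 S269
G1 X46.264 Y69.392 F4673
G1 X42.000 Y75.772
G1 X35.620 Y80.036
G1 X28.093 Y81.533
G1 X20.566 Y80.036
G1 X14.186 Y75.772
G1 X9.922 Y69.392
G1 X8.425 Y61.865
G1 X9.922 Y54.338
G1 X14.186 Y47.958
G1 X20.566 Y43.694
G1 X28.093 Y42.197
G1 X35.620 Y43.694
G1 X42.000 Y47.958
G1 X46.264 Y54.338
G1 X47.761 Y61.865
M5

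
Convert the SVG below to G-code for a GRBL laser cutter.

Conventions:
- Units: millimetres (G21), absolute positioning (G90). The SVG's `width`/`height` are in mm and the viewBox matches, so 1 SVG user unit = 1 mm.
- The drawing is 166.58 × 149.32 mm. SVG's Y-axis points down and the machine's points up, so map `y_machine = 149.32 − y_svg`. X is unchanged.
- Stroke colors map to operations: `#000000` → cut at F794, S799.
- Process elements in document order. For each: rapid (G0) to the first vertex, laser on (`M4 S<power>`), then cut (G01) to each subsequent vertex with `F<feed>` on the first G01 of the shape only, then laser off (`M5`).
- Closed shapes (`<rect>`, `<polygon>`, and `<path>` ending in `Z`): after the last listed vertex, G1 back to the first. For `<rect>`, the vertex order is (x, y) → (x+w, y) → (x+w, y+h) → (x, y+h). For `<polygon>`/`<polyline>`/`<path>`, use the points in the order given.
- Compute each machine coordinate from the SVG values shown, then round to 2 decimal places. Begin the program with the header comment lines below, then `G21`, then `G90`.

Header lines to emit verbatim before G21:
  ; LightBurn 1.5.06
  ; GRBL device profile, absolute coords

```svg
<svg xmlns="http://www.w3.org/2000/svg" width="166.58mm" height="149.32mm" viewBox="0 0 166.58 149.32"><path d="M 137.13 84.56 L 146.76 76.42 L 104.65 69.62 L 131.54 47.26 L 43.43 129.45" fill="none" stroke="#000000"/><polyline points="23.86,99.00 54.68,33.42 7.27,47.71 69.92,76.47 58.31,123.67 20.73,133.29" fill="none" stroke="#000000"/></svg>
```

; LightBurn 1.5.06
; GRBL device profile, absolute coords
G21
G90
G0 X137.13 Y64.76
M4 S799
G01 X146.76 Y72.90 F794
G01 X104.65 Y79.70
G01 X131.54 Y102.06
G01 X43.43 Y19.87
M5
G0 X23.86 Y50.32
M4 S799
G01 X54.68 Y115.90 F794
G01 X7.27 Y101.61
G01 X69.92 Y72.85
G01 X58.31 Y25.65
G01 X20.73 Y16.03
M5

Since the viewBox matches the mm dimensions, user units are millimetres directly. The only transform is the Y-flip y_m = 149.32 − y_svg.

Shape 1 is a open polyline drawn with `<path>`. Its stroke #000000 means cut at S799, F794. After flipping Y the toolpath is (137.13,64.76) → (146.76,72.90) → (104.65,79.70) → (131.54,102.06) → (43.43,19.87).

Shape 2 is a open polyline drawn with `<polyline>`. Its stroke #000000 means cut at S799, F794. After flipping Y the toolpath is (23.86,50.32) → (54.68,115.90) → (7.27,101.61) → (69.92,72.85) → (58.31,25.65) → (20.73,16.03).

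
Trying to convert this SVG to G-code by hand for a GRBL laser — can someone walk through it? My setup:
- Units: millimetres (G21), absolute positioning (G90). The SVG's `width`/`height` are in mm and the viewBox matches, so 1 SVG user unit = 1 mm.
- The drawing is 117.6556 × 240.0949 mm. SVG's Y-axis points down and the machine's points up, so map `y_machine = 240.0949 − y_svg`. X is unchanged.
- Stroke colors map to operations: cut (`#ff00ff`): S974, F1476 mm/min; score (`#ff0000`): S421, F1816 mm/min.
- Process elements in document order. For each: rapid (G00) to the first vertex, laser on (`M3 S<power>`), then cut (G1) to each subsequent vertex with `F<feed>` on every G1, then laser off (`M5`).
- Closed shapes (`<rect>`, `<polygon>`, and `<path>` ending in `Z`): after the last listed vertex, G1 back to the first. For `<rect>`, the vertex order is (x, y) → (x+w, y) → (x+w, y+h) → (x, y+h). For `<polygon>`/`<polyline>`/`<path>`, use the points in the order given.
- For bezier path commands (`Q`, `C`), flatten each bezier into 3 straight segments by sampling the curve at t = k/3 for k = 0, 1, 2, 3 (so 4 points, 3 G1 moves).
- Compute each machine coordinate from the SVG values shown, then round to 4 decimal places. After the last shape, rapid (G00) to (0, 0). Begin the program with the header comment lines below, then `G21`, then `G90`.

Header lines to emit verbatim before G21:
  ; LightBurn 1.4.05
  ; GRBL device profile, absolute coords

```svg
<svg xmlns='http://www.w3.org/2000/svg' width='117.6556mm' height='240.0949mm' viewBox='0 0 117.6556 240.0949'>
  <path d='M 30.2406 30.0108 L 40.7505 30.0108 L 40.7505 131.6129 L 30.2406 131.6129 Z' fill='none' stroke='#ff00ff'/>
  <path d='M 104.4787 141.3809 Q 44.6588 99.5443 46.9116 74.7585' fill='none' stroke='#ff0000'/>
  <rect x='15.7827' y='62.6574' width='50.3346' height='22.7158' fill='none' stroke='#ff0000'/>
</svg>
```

viewBox `0 0 117.6556 240.0949` with mm width/height → 1 unit = 1 mm. Flip: y_m = 240.0949 − y_svg.

**Shape 1** — `<path>` rectangle, stroke `#ff00ff` → cut (S974, F1476). Machine vertices: (30.2406,210.0841) → (40.7505,210.0841) → (40.7505,108.4820) → (30.2406,108.4820) → (30.2406,210.0841). Closed: final G1 returns to the first vertex.

**Shape 2** — `<path>` quadratic bezier, stroke `#ff0000` → score (S421, F1816). Control points (SVG): P0=(104.4787,141.3809), P1=(44.6588,99.5443), P2=(46.9116,74.7585); sampled at t=k/3. Machine vertices: (104.4787,98.7140) → (71.4957,124.7105) → (52.3067,146.9180) → (46.9116,165.3364). Open path.

**Shape 3** — `<rect>` rectangle, stroke `#ff0000` → score (S421, F1816). Machine vertices: (15.7827,177.4375) → (66.1173,177.4375) → (66.1173,154.7217) → (15.7827,154.7217) → (15.7827,177.4375). Closed: final G1 returns to the first vertex.

; LightBurn 1.4.05
; GRBL device profile, absolute coords
G21
G90
G00 X30.2406 Y210.0841
M3 S974
G1 X40.7505 Y210.0841 F1476
G1 X40.7505 Y108.4820 F1476
G1 X30.2406 Y108.4820 F1476
G1 X30.2406 Y210.0841 F1476
M5
G00 X104.4787 Y98.7140
M3 S421
G1 X71.4957 Y124.7105 F1816
G1 X52.3067 Y146.9180 F1816
G1 X46.9116 Y165.3364 F1816
M5
G00 X15.7827 Y177.4375
M3 S421
G1 X66.1173 Y177.4375 F1816
G1 X66.1173 Y154.7217 F1816
G1 X15.7827 Y154.7217 F1816
G1 X15.7827 Y177.4375 F1816
M5
G00 X0.0000 Y0.0000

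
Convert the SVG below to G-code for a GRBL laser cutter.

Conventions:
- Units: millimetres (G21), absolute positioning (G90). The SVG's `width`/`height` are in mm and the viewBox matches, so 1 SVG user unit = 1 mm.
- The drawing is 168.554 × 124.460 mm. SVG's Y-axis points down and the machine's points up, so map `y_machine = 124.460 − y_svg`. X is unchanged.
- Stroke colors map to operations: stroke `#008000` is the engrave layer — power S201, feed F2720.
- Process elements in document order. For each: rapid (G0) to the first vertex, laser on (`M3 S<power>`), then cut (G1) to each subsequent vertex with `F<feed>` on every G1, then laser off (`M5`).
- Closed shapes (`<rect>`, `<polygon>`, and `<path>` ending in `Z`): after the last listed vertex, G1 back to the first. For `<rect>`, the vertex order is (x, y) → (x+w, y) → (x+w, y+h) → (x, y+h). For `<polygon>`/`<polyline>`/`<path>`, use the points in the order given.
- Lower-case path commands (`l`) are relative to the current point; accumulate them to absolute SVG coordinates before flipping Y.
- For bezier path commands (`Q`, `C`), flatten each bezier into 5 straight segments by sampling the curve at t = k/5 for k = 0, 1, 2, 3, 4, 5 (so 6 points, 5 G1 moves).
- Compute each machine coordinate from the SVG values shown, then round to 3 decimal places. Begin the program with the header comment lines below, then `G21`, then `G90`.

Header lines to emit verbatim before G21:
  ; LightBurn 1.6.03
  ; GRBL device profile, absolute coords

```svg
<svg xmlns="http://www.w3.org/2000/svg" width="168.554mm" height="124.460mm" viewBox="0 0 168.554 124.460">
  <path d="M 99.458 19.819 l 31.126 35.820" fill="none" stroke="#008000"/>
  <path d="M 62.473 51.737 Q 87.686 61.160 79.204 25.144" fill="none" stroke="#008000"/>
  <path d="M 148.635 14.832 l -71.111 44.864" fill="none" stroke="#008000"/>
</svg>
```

; LightBurn 1.6.03
; GRBL device profile, absolute coords
G21
G90
G0 X99.458 Y104.641
M3 S201
G1 X130.584 Y68.821 F2720
M5
G0 X62.473 Y72.723
M3 S201
G1 X71.210 Y70.771 F2720
G1 X77.252 Y72.455 F2720
G1 X80.598 Y77.773 F2720
G1 X81.249 Y86.727 F2720
G1 X79.204 Y99.316 F2720
M5
G0 X148.635 Y109.628
M3 S201
G1 X77.524 Y64.764 F2720
M5

viewBox `0 0 168.554 124.460` with mm width/height → 1 unit = 1 mm. Flip: y_m = 124.460 − y_svg.

**Shape 1** — `<path>` line segment, stroke `#008000` → engrave (S201, F2720). Machine vertices: (99.458,104.641) → (130.584,68.821). Open path.

**Shape 2** — `<path>` quadratic bezier, stroke `#008000` → engrave (S201, F2720). Control points (SVG): P0=(62.473,51.737), P1=(87.686,61.160), P2=(79.204,25.144); sampled at t=k/5. Machine vertices: (62.473,72.723) → (71.210,70.771) → (77.252,72.455) → (80.598,77.773) → (81.249,86.727) → (79.204,99.316). Open path.

**Shape 3** — `<path>` line segment, stroke `#008000` → engrave (S201, F2720). Machine vertices: (148.635,109.628) → (77.524,64.764). Open path.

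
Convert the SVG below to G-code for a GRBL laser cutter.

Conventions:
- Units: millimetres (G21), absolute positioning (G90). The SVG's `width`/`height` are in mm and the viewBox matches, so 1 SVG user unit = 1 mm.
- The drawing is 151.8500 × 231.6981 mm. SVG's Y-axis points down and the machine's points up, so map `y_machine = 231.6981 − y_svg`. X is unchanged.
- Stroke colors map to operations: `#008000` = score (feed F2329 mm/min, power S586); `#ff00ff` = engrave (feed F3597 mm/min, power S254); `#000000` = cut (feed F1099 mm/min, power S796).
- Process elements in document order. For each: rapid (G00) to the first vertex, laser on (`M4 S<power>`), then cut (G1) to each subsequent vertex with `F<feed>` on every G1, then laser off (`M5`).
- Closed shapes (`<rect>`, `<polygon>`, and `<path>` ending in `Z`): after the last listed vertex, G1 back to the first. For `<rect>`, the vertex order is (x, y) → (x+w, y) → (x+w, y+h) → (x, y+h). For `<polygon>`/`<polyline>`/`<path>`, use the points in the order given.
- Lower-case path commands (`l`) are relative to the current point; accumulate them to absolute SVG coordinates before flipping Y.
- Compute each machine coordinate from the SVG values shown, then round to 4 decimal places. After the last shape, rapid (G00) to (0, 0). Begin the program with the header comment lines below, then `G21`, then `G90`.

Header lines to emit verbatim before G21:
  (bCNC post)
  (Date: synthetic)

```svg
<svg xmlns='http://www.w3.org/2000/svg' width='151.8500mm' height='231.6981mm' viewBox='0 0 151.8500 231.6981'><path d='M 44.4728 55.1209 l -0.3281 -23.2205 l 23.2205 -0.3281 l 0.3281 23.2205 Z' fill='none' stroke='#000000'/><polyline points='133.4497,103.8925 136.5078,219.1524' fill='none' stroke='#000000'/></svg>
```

1 u = 1 mm; y_m = 231.6981 − y.

[1] `<path>` regular polygon, #000000→cut S796 F1099: (44.4728,176.5772) → (44.1447,199.7977) → (67.3652,200.1258) → (67.6933,176.9053) → (44.4728,176.5772) (closed)

[2] `<polyline>` line segment, #000000→cut S796 F1099: (133.4497,127.8056) → (136.5078,12.5457)

(bCNC post)
(Date: synthetic)
G21
G90
G00 X44.4728 Y176.5772
M4 S796
G1 X44.1447 Y199.7977 F1099
G1 X67.3652 Y200.1258 F1099
G1 X67.6933 Y176.9053 F1099
G1 X44.4728 Y176.5772 F1099
M5
G00 X133.4497 Y127.8056
M4 S796
G1 X136.5078 Y12.5457 F1099
M5
G00 X0.0000 Y0.0000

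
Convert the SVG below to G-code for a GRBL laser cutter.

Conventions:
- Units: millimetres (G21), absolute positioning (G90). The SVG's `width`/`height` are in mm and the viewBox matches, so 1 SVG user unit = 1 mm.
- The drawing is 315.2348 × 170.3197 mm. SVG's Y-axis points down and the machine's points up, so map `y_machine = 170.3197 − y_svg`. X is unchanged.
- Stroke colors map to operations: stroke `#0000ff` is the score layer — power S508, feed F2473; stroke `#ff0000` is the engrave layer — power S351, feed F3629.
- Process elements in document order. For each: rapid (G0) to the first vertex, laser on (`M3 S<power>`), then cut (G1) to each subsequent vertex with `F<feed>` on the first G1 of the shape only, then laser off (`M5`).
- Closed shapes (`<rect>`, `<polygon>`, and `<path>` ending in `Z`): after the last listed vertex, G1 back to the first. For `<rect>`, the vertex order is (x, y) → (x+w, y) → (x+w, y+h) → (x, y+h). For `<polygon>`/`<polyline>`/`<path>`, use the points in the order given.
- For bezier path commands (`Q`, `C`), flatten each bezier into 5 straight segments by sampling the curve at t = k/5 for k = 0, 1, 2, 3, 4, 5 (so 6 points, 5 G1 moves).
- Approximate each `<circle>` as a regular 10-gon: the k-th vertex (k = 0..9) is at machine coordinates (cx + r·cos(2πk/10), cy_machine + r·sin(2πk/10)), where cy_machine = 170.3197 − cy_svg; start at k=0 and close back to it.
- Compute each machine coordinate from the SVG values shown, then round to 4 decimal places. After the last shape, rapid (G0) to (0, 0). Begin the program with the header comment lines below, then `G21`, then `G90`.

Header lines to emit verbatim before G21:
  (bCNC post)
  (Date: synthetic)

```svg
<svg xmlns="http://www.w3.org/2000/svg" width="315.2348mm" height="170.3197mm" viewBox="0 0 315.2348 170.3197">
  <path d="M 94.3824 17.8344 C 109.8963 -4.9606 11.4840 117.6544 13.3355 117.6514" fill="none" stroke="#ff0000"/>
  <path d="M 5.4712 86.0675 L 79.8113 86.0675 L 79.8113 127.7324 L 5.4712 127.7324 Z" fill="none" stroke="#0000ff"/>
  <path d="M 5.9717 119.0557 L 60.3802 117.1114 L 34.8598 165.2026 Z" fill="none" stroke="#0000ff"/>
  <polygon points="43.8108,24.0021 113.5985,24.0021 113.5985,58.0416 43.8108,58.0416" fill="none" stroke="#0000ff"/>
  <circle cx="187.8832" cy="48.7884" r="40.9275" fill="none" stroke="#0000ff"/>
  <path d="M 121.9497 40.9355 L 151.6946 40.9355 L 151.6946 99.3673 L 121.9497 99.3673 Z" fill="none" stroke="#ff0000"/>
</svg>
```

(bCNC post)
(Date: synthetic)
G21
G90
G0 X94.3824 Y152.4853
M3 S351
G1 X91.7331 Y150.8573 F3629
G1 X72.0227 Y127.1963
G1 X45.5322 Y94.3675
G1 X22.5427 Y65.2364
G1 X13.3355 Y52.6683
M5
G0 X5.4712 Y84.2522
M3 S508
G1 X79.8113 Y84.2522 F2473
G1 X79.8113 Y42.5873
G1 X5.4712 Y42.5873
G1 X5.4712 Y84.2522
M5
G0 X5.9717 Y51.2640
M3 S508
G1 X60.3802 Y53.2083 F2473
G1 X34.8598 Y5.1171
G1 X5.9717 Y51.2640
M5
G0 X43.8108 Y146.3176
M3 S508
G1 X113.5985 Y146.3176 F2473
G1 X113.5985 Y112.2781
G1 X43.8108 Y112.2781
G1 X43.8108 Y146.3176
M5
G0 X228.8107 Y121.5313
M3 S508
G1 X220.9942 Y145.5879 F2473
G1 X200.5305 Y160.4557
G1 X175.2359 Y160.4557
G1 X154.7722 Y145.5879
G1 X146.9557 Y121.5313
G1 X154.7722 Y97.4747
G1 X175.2359 Y82.6069
G1 X200.5305 Y82.6069
G1 X220.9942 Y97.4747
G1 X228.8107 Y121.5313
M5
G0 X121.9497 Y129.3842
M3 S351
G1 X151.6946 Y129.3842 F3629
G1 X151.6946 Y70.9524
G1 X121.9497 Y70.9524
G1 X121.9497 Y129.3842
M5
G0 X0.0000 Y0.0000

1 u = 1 mm; y_m = 170.3197 − y.

[1] `<path>` cubic bezier, #ff0000→engrave S351 F3629: (94.3824,152.4853) → (91.7331,150.8573) → (72.0227,127.1963) → (45.5322,94.3675) → (22.5427,65.2364) → (13.3355,52.6683)

[2] `<path>` rectangle, #0000ff→score S508 F2473: (5.4712,84.2522) → (79.8113,84.2522) → (79.8113,42.5873) → (5.4712,42.5873) → (5.4712,84.2522) (closed)

[3] `<path>` regular polygon, #0000ff→score S508 F2473: (5.9717,51.2640) → (60.3802,53.2083) → (34.8598,5.1171) → (5.9717,51.2640) (closed)

[4] `<polygon>` rectangle, #0000ff→score S508 F2473: (43.8108,146.3176) → (113.5985,146.3176) → (113.5985,112.2781) → (43.8108,112.2781) → (43.8108,146.3176) (closed)

[5] `<circle>` circle, #0000ff→score S508 F2473: (228.8107,121.5313) → (220.9942,145.5879) → (200.5305,160.4557) → (175.2359,160.4557) → (154.7722,145.5879) → (146.9557,121.5313) → (154.7722,97.4747) → (175.2359,82.6069) → (200.5305,82.6069) → (220.9942,97.4747) → (228.8107,121.5313) (closed)

[6] `<path>` rectangle, #ff0000→engrave S351 F3629: (121.9497,129.3842) → (151.6946,129.3842) → (151.6946,70.9524) → (121.9497,70.9524) → (121.9497,129.3842) (closed)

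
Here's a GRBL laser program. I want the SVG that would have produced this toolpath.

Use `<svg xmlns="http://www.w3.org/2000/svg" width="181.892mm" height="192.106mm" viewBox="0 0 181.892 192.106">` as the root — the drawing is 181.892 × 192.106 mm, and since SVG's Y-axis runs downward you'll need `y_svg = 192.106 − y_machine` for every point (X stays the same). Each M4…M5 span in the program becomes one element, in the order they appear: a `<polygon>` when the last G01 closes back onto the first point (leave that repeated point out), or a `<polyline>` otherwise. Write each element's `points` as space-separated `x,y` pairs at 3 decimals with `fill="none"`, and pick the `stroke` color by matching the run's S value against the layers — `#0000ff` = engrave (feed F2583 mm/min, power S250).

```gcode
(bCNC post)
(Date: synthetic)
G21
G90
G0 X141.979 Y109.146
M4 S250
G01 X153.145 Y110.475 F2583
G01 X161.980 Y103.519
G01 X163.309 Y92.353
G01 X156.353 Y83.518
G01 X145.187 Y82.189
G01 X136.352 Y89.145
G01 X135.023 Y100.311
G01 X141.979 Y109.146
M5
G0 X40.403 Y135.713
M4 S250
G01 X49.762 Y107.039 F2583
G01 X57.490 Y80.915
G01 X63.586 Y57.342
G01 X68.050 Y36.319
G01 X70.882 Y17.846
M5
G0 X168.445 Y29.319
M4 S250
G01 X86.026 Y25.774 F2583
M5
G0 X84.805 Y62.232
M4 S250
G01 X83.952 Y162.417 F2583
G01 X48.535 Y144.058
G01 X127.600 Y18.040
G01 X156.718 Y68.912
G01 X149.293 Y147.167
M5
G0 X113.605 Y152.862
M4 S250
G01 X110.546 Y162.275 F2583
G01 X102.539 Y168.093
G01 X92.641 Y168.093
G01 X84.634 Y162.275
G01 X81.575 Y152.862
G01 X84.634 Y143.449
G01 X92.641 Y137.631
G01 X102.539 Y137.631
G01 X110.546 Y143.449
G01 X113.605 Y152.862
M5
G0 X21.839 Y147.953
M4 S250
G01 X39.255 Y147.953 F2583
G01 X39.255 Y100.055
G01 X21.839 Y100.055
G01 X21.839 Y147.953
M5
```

y_svg = 192.106 − y_m. Every run uses S250, so all elements get stroke `#0000ff` (engrave).

[1] closed run; points: 141.979,82.960 153.145,81.631 161.980,88.587 163.309,99.753 156.353,108.588 145.187,109.917 136.352,102.961 135.023,91.795

[2] open run; points: 40.403,56.393 49.762,85.067 57.490,111.191 63.586,134.764 68.050,155.787 70.882,174.260

[3] open run; points: 168.445,162.787 86.026,166.332

[4] open run; points: 84.805,129.874 83.952,29.689 48.535,48.048 127.600,174.066 156.718,123.194 149.293,44.939

[5] closed run; points: 113.605,39.244 110.546,29.831 102.539,24.013 92.641,24.013 84.634,29.831 81.575,39.244 84.634,48.657 92.641,54.475 102.539,54.475 110.546,48.657

[6] closed run; points: 21.839,44.153 39.255,44.153 39.255,92.051 21.839,92.051

<svg xmlns="http://www.w3.org/2000/svg" width="181.892mm" height="192.106mm" viewBox="0 0 181.892 192.106">
  <polygon points="141.979,82.960 153.145,81.631 161.980,88.587 163.309,99.753 156.353,108.588 145.187,109.917 136.352,102.961 135.023,91.795" fill="none" stroke="#0000ff"/>
  <polyline points="40.403,56.393 49.762,85.067 57.490,111.191 63.586,134.764 68.050,155.787 70.882,174.260" fill="none" stroke="#0000ff"/>
  <polyline points="168.445,162.787 86.026,166.332" fill="none" stroke="#0000ff"/>
  <polyline points="84.805,129.874 83.952,29.689 48.535,48.048 127.600,174.066 156.718,123.194 149.293,44.939" fill="none" stroke="#0000ff"/>
  <polygon points="113.605,39.244 110.546,29.831 102.539,24.013 92.641,24.013 84.634,29.831 81.575,39.244 84.634,48.657 92.641,54.475 102.539,54.475 110.546,48.657" fill="none" stroke="#0000ff"/>
  <polygon points="21.839,44.153 39.255,44.153 39.255,92.051 21.839,92.051" fill="none" stroke="#0000ff"/>
</svg>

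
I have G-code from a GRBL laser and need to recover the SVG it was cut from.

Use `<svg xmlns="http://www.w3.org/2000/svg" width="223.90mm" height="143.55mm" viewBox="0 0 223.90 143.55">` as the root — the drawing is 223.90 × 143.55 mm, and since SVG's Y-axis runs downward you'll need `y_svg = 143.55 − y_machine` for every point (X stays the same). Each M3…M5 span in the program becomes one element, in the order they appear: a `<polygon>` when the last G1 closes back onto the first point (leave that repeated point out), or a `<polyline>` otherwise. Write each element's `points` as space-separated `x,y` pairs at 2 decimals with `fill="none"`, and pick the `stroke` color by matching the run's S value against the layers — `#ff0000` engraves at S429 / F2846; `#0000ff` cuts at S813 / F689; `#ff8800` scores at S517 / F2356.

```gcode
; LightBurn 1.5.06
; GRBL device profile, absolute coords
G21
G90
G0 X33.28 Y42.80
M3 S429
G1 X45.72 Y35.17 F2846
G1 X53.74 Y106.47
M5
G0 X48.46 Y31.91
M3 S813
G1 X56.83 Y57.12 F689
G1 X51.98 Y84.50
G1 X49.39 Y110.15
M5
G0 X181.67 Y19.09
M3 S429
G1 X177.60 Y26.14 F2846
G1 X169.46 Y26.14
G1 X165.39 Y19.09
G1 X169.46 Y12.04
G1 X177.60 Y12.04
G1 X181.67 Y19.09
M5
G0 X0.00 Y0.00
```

<svg xmlns="http://www.w3.org/2000/svg" width="223.90mm" height="143.55mm" viewBox="0 0 223.90 143.55">
  <polyline points="33.28,100.75 45.72,108.38 53.74,37.08" fill="none" stroke="#ff0000"/>
  <polyline points="48.46,111.64 56.83,86.43 51.98,59.05 49.39,33.40" fill="none" stroke="#0000ff"/>
  <polygon points="181.67,124.46 177.60,117.41 169.46,117.41 165.39,124.46 169.46,131.51 177.60,131.51" fill="none" stroke="#ff0000"/>
</svg>

y_svg = 143.55 − y_m.

[1] S429→`#ff0000` (engrave); open run; points: 33.28,100.75 45.72,108.38 53.74,37.08

[2] S813→`#0000ff` (cut); open run; points: 48.46,111.64 56.83,86.43 51.98,59.05 49.39,33.40

[3] S429→`#ff0000` (engrave); closed run; points: 181.67,124.46 177.60,117.41 169.46,117.41 165.39,124.46 169.46,131.51 177.60,131.51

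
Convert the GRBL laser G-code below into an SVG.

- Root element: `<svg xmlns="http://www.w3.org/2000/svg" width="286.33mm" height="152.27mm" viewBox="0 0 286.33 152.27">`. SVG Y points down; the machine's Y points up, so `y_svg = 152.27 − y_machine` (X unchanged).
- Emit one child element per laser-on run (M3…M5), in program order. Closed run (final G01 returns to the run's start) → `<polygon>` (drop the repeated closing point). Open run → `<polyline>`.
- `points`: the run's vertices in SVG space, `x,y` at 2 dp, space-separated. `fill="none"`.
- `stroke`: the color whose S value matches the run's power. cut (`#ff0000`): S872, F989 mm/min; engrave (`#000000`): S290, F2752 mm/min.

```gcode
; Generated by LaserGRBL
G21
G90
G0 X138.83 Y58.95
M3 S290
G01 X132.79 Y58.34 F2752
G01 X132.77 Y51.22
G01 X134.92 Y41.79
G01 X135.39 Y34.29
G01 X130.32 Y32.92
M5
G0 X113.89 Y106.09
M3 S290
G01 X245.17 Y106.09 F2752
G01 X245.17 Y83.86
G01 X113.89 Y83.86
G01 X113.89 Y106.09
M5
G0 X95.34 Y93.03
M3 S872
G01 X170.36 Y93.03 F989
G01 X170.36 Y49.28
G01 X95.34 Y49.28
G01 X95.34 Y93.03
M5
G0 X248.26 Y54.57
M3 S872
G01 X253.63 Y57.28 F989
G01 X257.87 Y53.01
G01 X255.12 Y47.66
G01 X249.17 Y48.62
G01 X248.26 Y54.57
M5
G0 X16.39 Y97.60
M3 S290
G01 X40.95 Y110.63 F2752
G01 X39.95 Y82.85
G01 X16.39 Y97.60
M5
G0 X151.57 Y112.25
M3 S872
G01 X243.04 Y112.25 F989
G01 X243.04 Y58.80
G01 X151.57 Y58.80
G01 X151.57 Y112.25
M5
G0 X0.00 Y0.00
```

<svg xmlns="http://www.w3.org/2000/svg" width="286.33mm" height="152.27mm" viewBox="0 0 286.33 152.27">
  <polyline points="138.83,93.32 132.79,93.93 132.77,101.05 134.92,110.48 135.39,117.98 130.32,119.35" fill="none" stroke="#000000"/>
  <polygon points="113.89,46.18 245.17,46.18 245.17,68.41 113.89,68.41" fill="none" stroke="#000000"/>
  <polygon points="95.34,59.24 170.36,59.24 170.36,102.99 95.34,102.99" fill="none" stroke="#ff0000"/>
  <polygon points="248.26,97.70 253.63,94.99 257.87,99.26 255.12,104.61 249.17,103.65" fill="none" stroke="#ff0000"/>
  <polygon points="16.39,54.67 40.95,41.64 39.95,69.42" fill="none" stroke="#000000"/>
  <polygon points="151.57,40.02 243.04,40.02 243.04,93.47 151.57,93.47" fill="none" stroke="#ff0000"/>
</svg>

Machine Y-up, SVG Y-down with viewBox height 152.27, so y_svg = 152.27 − y_machine; X carries over.

Run 1: S290 ⇒ engrave layer `#000000`. The run is open, so emit a `<polyline>` with points (Y-flipped): 138.83,93.32 132.79,93.93 132.77,101.05 134.92,110.48 135.39,117.98 130.32,119.35.

Run 2: the run's S290 means `#000000` (engrave). The run returns to its start, so emit a `<polygon>` with points (Y-flipped): 113.89,46.18 245.17,46.18 245.17,68.41 113.89,68.41.

Run 3: the run's S872 means `#ff0000` (cut). The run returns to its start, so emit a `<polygon>` with points (Y-flipped): 95.34,59.24 170.36,59.24 170.36,102.99 95.34,102.99.

Run 4: S872 ⇒ cut layer `#ff0000`. The run returns to its start, so emit a `<polygon>` with points (Y-flipped): 248.26,97.70 253.63,94.99 257.87,99.26 255.12,104.61 249.17,103.65.

Run 5: the run's S290 means `#000000` (engrave). The run returns to its start, so emit a `<polygon>` with points (Y-flipped): 16.39,54.67 40.95,41.64 39.95,69.42.

Run 6: S872 ⇒ cut layer `#ff0000`. The run returns to its start, so emit a `<polygon>` with points (Y-flipped): 151.57,40.02 243.04,40.02 243.04,93.47 151.57,93.47.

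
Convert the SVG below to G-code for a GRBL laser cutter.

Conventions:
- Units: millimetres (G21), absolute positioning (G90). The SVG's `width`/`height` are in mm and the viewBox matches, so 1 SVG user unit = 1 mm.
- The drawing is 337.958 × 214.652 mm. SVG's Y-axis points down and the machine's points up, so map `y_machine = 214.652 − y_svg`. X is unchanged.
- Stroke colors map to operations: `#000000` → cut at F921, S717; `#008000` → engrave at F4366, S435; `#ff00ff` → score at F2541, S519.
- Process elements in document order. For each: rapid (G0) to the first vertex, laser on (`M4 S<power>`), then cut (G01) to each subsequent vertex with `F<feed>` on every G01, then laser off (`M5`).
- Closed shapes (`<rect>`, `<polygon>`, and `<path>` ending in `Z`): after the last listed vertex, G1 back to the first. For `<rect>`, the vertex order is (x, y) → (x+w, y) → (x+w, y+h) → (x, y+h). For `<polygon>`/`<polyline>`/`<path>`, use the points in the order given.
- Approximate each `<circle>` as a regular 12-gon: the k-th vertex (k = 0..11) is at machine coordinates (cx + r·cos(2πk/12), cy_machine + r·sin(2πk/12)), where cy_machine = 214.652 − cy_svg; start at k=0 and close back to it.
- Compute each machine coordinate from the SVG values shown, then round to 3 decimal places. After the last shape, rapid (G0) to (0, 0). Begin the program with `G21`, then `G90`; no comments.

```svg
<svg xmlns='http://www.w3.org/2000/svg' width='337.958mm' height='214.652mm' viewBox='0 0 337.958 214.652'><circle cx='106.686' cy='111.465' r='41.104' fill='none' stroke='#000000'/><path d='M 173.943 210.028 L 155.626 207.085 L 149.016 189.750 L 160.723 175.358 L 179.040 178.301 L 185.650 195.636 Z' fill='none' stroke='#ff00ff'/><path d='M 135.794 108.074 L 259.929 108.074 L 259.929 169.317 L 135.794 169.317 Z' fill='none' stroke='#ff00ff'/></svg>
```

G21
G90
G0 X147.790 Y103.187
M4 S717
G01 X142.283 Y123.739 F921
G01 X127.238 Y138.784 F921
G01 X106.686 Y144.291 F921
G01 X86.134 Y138.784 F921
G01 X71.089 Y123.739 F921
G01 X65.582 Y103.187 F921
G01 X71.089 Y82.635 F921
G01 X86.134 Y67.590 F921
G01 X106.686 Y62.083 F921
G01 X127.238 Y67.590 F921
G01 X142.283 Y82.635 F921
G01 X147.790 Y103.187 F921
M5
G0 X173.943 Y4.624
M4 S519
G01 X155.626 Y7.567 F2541
G01 X149.016 Y24.902 F2541
G01 X160.723 Y39.294 F2541
G01 X179.040 Y36.351 F2541
G01 X185.650 Y19.016 F2541
G01 X173.943 Y4.624 F2541
M5
G0 X135.794 Y106.578
M4 S519
G01 X259.929 Y106.578 F2541
G01 X259.929 Y45.335 F2541
G01 X135.794 Y45.335 F2541
G01 X135.794 Y106.578 F2541
M5
G0 X0.000 Y0.000

Since the viewBox matches the mm dimensions, user units are millimetres directly. The only transform is the Y-flip y_m = 214.652 − y_svg.

Shape 1 is a circle drawn with `<circle>`. Its stroke #000000 means cut at S717, F921. After flipping Y the toolpath is (147.790,103.187) → (142.283,123.739) → (127.238,138.784) → (106.686,144.291) → (86.134,138.784) → (71.089,123.739) → (65.582,103.187) → (71.089,82.635) → (86.134,67.590) → (106.686,62.083) → (127.238,67.590) → (142.283,82.635) → (147.790,103.187), returning to the start.

Shape 2 is a regular polygon drawn with `<path>`. Its stroke #ff00ff means score at S519, F2541. After flipping Y the toolpath is (173.943,4.624) → (155.626,7.567) → (149.016,24.902) → (160.723,39.294) → (179.040,36.351) → (185.650,19.016) → (173.943,4.624), returning to the start.

Shape 3 is a rectangle drawn with `<path>`. Its stroke #ff00ff means score at S519, F2541. After flipping Y the toolpath is (135.794,106.578) → (259.929,106.578) → (259.929,45.335) → (135.794,45.335) → (135.794,106.578), returning to the start.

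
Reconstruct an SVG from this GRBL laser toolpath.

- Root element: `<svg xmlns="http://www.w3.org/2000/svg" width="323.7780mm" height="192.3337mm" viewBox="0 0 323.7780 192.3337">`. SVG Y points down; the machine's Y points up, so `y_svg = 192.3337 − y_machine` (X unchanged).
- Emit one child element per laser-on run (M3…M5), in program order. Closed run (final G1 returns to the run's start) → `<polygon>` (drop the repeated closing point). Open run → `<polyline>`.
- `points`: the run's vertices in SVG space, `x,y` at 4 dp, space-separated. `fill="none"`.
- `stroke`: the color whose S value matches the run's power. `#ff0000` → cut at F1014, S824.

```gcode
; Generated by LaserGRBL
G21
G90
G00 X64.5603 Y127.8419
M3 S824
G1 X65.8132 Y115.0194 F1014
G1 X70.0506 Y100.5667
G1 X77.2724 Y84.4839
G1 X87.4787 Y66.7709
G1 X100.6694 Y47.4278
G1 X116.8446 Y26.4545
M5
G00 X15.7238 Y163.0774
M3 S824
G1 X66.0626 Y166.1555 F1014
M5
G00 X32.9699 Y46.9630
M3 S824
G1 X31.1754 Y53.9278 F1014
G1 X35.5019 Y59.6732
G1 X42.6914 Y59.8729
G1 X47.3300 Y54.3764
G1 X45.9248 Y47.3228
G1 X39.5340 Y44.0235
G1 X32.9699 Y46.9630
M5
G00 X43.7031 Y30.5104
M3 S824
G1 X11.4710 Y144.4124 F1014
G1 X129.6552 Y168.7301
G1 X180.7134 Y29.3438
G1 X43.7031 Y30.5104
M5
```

Machine Y-up, SVG Y-down with viewBox height 192.3337, so y_svg = 192.3337 − y_machine; X carries over. Every run uses S824, so all elements get stroke `#ff0000` (cut).

Run 1: The run is open, so emit a `<polyline>` with points (Y-flipped): 64.5603,64.4918 65.8132,77.3143 70.0506,91.7670 77.2724,107.8498 87.4787,125.5628 100.6694,144.9059 116.8446,165.8792.

Run 2: The run is open, so emit a `<polyline>` with points (Y-flipped): 15.7238,29.2563 66.0626,26.1782.

Run 3: The run returns to its start, so emit a `<polygon>` with points (Y-flipped): 32.9699,145.3707 31.1754,138.4059 35.5019,132.6605 42.6914,132.4608 47.3300,137.9573 45.9248,145.0109 39.5340,148.3102.

Run 4: The run returns to its start, so emit a `<polygon>` with points (Y-flipped): 43.7031,161.8233 11.4710,47.9213 129.6552,23.6036 180.7134,162.9899.

<svg xmlns="http://www.w3.org/2000/svg" width="323.7780mm" height="192.3337mm" viewBox="0 0 323.7780 192.3337">
  <polyline points="64.5603,64.4918 65.8132,77.3143 70.0506,91.7670 77.2724,107.8498 87.4787,125.5628 100.6694,144.9059 116.8446,165.8792" fill="none" stroke="#ff0000"/>
  <polyline points="15.7238,29.2563 66.0626,26.1782" fill="none" stroke="#ff0000"/>
  <polygon points="32.9699,145.3707 31.1754,138.4059 35.5019,132.6605 42.6914,132.4608 47.3300,137.9573 45.9248,145.0109 39.5340,148.3102" fill="none" stroke="#ff0000"/>
  <polygon points="43.7031,161.8233 11.4710,47.9213 129.6552,23.6036 180.7134,162.9899" fill="none" stroke="#ff0000"/>
</svg>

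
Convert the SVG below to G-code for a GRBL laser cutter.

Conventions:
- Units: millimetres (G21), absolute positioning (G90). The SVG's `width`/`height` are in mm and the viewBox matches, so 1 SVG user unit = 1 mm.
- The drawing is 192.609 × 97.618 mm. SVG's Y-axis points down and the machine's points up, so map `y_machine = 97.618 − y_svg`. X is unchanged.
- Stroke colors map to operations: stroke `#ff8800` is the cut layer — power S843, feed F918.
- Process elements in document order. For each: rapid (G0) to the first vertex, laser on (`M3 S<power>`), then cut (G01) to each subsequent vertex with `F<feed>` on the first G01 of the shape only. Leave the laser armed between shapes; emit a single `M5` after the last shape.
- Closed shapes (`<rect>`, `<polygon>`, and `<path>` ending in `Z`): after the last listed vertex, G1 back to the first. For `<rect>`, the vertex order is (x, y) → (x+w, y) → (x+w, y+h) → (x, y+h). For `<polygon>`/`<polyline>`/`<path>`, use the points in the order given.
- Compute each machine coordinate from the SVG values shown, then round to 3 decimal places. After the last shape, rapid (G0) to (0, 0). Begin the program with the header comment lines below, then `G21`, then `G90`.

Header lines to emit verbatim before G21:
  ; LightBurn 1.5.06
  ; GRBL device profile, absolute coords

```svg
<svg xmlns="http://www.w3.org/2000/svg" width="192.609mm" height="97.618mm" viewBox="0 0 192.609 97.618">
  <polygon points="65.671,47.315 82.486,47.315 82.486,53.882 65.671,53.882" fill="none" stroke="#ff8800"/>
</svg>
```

Since the viewBox matches the mm dimensions, user units are millimetres directly. The only transform is the Y-flip y_m = 97.618 − y_svg.

Shape 1 is a rectangle drawn with `<polygon>`. Its stroke #ff8800 means cut at S843, F918. After flipping Y the toolpath is (65.671,50.303) → (82.486,50.303) → (82.486,43.736) → (65.671,43.736) → (65.671,50.303), returning to the start.

; LightBurn 1.5.06
; GRBL device profile, absolute coords
G21
G90
G0 X65.671 Y50.303
M3 S843
G01 X82.486 Y50.303 F918
G01 X82.486 Y43.736
G01 X65.671 Y43.736
G01 X65.671 Y50.303
M5
G0 X0.000 Y0.000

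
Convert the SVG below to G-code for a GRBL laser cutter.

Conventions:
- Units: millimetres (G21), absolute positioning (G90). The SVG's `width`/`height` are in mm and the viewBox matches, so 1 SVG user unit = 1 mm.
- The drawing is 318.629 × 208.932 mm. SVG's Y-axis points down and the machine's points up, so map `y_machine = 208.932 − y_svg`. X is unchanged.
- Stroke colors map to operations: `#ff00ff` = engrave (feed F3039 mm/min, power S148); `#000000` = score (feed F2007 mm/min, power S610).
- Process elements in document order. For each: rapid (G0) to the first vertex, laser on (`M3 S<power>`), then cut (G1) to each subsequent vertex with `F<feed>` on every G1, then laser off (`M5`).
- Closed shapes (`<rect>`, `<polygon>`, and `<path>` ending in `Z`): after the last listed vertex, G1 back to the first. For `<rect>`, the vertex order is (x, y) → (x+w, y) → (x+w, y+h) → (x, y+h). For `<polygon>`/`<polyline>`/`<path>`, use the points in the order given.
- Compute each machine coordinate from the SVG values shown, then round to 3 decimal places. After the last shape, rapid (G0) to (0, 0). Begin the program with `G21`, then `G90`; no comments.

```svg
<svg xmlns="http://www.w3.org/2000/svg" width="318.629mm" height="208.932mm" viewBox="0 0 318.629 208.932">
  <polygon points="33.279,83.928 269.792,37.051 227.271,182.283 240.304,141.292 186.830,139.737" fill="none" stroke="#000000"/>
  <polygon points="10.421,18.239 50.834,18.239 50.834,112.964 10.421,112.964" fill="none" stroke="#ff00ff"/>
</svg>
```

Since the viewBox matches the mm dimensions, user units are millimetres directly. The only transform is the Y-flip y_m = 208.932 − y_svg.

Shape 1 is a closed polygon drawn with `<polygon>`. Its stroke #000000 means score at S610, F2007. After flipping Y the toolpath is (33.279,125.004) → (269.792,171.881) → (227.271,26.649) → (240.304,67.640) → (186.830,69.195) → (33.279,125.004), returning to the start.

Shape 2 is a rectangle drawn with `<polygon>`. Its stroke #ff00ff means engrave at S148, F3039. After flipping Y the toolpath is (10.421,190.693) → (50.834,190.693) → (50.834,95.968) → (10.421,95.968) → (10.421,190.693), returning to the start.

G21
G90
G0 X33.279 Y125.004
M3 S610
G1 X269.792 Y171.881 F2007
G1 X227.271 Y26.649 F2007
G1 X240.304 Y67.640 F2007
G1 X186.830 Y69.195 F2007
G1 X33.279 Y125.004 F2007
M5
G0 X10.421 Y190.693
M3 S148
G1 X50.834 Y190.693 F3039
G1 X50.834 Y95.968 F3039
G1 X10.421 Y95.968 F3039
G1 X10.421 Y190.693 F3039
M5
G0 X0.000 Y0.000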